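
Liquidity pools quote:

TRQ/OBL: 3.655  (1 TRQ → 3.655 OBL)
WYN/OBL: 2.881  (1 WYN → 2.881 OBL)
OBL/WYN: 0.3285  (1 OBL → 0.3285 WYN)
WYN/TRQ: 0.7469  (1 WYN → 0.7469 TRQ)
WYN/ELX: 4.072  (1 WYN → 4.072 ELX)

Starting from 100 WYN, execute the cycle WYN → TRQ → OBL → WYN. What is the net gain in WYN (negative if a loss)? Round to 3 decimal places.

100 WYN × 0.7469 = 74.69 TRQ
74.69 TRQ × 3.655 = 272.99195 OBL
272.99195 OBL × 0.3285 = 89.677855575 WYN
Net change: 89.677855575 − 100 = -10.322144425 WYN

-10.322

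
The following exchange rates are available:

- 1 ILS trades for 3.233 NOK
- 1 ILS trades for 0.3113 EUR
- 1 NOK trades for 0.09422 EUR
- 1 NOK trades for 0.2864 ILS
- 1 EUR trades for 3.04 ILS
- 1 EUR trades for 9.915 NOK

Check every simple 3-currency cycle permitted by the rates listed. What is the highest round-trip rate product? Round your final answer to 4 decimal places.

ILS→NOK→EUR→ILS: 3.233 × 0.09422 × 3.04 = 0.92602
ILS→EUR→NOK→ILS: 0.3113 × 9.915 × 0.2864 = 0.88398
Maximum is ILS→NOK→EUR→ILS at 0.9260; no arbitrage — every cycle loses value.

0.9260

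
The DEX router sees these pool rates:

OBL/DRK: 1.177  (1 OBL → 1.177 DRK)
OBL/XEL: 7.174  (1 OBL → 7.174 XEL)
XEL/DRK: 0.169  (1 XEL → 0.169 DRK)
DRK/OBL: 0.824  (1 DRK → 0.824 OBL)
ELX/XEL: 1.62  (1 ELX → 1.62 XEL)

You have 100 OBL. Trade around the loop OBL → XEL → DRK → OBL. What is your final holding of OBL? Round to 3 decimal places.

99.902

100 OBL × 7.174 = 717.4 XEL
717.4 XEL × 0.169 = 121.2406 DRK
121.2406 DRK × 0.824 = 99.9022544 OBL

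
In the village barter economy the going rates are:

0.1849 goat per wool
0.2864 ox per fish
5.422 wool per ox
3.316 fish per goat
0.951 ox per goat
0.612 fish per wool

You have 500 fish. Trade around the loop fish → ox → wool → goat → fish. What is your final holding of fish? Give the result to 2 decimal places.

476.05

500 fish × 0.2864 = 143.2 ox
143.2 ox × 5.422 = 776.4304 wool
776.4304 wool × 0.1849 = 143.56198096 goat
143.56198096 goat × 3.316 = 476.05152886336 fish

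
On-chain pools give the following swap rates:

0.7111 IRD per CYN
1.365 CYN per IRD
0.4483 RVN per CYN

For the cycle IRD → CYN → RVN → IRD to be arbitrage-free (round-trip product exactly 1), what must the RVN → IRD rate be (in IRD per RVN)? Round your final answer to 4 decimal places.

Known legs of the cycle: 1.365 × 0.4483 = 0.6119295
For no arbitrage the full-cycle product must be 1, so the missing rate is 1 / 0.6119295 ≈ 1.634175.

1.6342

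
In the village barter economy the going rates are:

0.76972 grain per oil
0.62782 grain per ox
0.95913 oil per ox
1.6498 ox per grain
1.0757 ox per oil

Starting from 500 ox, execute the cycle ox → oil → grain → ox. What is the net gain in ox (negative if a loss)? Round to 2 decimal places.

108.99

500 ox × 0.95913 = 479.565 oil
479.565 oil × 0.76972 = 369.1307718 grain
369.1307718 grain × 1.6498 = 608.99194731564 ox
Net change: 608.99194731564 − 500 = 108.99194731564 ox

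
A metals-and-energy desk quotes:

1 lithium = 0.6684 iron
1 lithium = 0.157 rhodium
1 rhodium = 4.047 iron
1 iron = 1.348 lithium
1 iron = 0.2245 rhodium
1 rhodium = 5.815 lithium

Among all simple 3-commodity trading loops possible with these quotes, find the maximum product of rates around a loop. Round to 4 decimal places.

rhodium→lithium→iron→rhodium: 5.815 × 0.6684 × 0.2245 = 0.87257
rhodium→iron→lithium→rhodium: 4.047 × 1.348 × 0.157 = 0.85649
Maximum is rhodium→lithium→iron→rhodium at 0.8726; no arbitrage — every cycle loses value.

0.8726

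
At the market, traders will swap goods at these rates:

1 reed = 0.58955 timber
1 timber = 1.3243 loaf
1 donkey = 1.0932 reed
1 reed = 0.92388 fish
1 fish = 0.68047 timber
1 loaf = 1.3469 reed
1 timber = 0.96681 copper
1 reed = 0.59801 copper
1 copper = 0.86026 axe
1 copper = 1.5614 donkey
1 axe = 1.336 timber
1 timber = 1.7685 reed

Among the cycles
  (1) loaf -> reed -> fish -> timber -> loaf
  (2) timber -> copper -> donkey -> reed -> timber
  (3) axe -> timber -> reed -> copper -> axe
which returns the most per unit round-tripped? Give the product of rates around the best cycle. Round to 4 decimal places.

(1) 1.3469 × 0.92388 × 0.68047 × 1.3243 = 1.12136
(2) 0.96681 × 1.5614 × 1.0932 × 0.58955 = 0.97292
(3) 1.336 × 1.7685 × 0.59801 × 0.86026 = 1.21549
Highest is cycle (3) at 1.2155 (>1, arbitrage).

1.2155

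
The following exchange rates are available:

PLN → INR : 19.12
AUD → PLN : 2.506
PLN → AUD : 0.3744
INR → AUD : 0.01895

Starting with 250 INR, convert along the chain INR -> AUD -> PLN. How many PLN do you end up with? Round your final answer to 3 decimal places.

250 INR × 0.01895 = 4.7375 AUD
4.7375 AUD × 2.506 = 11.872175 PLN

11.872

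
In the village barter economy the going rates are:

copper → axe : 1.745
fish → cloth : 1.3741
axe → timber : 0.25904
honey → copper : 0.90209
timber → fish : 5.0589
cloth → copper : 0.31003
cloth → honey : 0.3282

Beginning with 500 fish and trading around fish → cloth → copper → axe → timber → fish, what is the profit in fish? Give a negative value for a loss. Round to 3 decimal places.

500 fish × 1.3741 = 687.05 cloth
687.05 cloth × 0.31003 = 213.0061115 copper
213.0061115 copper × 1.745 = 371.6956645675 axe
371.6956645675 axe × 0.25904 = 96.2840449495652 timber
96.2840449495652 timber × 5.0589 = 487.09135499535539028 fish
Net change: 487.09135499535539028 − 500 = -12.90864500464460972 fish

-12.909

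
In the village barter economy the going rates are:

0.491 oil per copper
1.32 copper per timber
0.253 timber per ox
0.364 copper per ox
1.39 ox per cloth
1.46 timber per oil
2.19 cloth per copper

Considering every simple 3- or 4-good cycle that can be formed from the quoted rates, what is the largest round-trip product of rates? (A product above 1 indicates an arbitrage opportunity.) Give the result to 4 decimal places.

ox→copper→cloth→ox: 0.364 × 2.19 × 1.39 = 1.10805
ox→timber→copper→cloth→ox: 0.253 × 1.32 × 2.19 × 1.39 = 1.01661
timber→copper→oil→timber: 1.32 × 0.491 × 1.46 = 0.94626
Maximum is ox→copper→cloth→ox at 1.1081; arbitrage exists.

1.1081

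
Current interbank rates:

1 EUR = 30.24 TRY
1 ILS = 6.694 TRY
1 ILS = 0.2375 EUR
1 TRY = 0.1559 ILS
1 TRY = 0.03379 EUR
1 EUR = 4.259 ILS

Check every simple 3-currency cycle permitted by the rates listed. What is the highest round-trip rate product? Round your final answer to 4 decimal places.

1.1197

ILS→EUR→TRY→ILS: 0.2375 × 30.24 × 0.1559 = 1.11967
ILS→TRY→EUR→ILS: 6.694 × 0.03379 × 4.259 = 0.96334
Maximum is ILS→EUR→TRY→ILS at 1.1197; arbitrage exists.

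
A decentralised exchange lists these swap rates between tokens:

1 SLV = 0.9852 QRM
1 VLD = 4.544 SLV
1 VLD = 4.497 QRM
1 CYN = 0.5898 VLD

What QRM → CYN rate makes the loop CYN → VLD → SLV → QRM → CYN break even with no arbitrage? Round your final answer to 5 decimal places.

Known legs of the cycle: 0.5898 × 4.544 × 0.9852 = 2.64038644224
For no arbitrage the full-cycle product must be 1, so the missing rate is 1 / 2.64038644224 ≈ 0.3787324.

0.37873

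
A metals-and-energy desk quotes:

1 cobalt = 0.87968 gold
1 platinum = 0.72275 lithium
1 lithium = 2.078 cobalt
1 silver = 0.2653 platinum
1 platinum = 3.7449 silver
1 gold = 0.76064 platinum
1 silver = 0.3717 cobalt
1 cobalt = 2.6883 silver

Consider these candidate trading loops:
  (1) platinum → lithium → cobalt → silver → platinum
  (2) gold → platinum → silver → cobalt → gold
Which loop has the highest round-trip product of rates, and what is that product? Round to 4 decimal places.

1.0711

(1) 0.72275 × 2.078 × 2.6883 × 0.2653 = 1.07115
(2) 0.76064 × 3.7449 × 0.3717 × 0.87968 = 0.93140
Highest is cycle (1) at 1.0711 (>1, arbitrage).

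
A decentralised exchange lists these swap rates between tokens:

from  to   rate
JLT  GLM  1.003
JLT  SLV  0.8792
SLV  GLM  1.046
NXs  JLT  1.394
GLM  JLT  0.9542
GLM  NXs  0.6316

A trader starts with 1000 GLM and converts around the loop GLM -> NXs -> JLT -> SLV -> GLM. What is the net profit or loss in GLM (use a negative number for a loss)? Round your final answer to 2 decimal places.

1000 GLM × 0.6316 = 631.6 NXs
631.6 NXs × 1.394 = 880.4504 JLT
880.4504 JLT × 0.8792 = 774.09199168 SLV
774.09199168 SLV × 1.046 = 809.70022329728 GLM
Net change: 809.70022329728 − 1000 = -190.29977670272 GLM

-190.30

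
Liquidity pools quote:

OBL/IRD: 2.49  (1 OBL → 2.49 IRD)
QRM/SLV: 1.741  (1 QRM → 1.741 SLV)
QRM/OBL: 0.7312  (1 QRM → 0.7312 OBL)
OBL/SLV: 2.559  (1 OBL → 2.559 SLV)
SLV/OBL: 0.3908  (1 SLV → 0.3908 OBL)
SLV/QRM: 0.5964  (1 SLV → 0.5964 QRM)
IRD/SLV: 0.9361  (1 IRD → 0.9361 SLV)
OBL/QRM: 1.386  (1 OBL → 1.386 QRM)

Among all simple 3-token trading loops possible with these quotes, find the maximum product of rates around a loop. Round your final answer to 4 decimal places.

1.1159

OBL→SLV→QRM→OBL: 2.559 × 0.5964 × 0.7312 = 1.11595
OBL→QRM→SLV→OBL: 1.386 × 1.741 × 0.3908 = 0.94301
OBL→IRD→SLV→OBL: 2.49 × 0.9361 × 0.3908 = 0.91091
Maximum is OBL→SLV→QRM→OBL at 1.1159; arbitrage exists.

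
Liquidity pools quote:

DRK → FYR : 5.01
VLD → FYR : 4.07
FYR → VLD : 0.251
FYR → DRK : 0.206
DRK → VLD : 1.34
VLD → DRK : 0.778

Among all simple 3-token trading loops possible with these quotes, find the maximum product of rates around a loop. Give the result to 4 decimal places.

VLD→FYR→DRK→VLD: 4.07 × 0.206 × 1.34 = 1.12348
VLD→DRK→FYR→VLD: 0.778 × 5.01 × 0.251 = 0.97834
Maximum is VLD→FYR→DRK→VLD at 1.1235; arbitrage exists.

1.1235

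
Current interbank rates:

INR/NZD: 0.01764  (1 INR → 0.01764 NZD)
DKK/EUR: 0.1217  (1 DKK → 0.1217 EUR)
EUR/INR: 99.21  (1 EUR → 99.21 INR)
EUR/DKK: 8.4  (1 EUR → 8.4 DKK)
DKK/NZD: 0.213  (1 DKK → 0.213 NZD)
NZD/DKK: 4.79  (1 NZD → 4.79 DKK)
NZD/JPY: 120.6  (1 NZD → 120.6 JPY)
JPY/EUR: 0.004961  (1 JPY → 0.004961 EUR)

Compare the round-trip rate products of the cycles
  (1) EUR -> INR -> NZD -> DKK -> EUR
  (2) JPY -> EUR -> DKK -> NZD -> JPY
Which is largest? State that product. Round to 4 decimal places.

1.0705

(1) 99.21 × 0.01764 × 4.79 × 0.1217 = 1.02019
(2) 0.004961 × 8.4 × 0.213 × 120.6 = 1.07047
Highest is cycle (2) at 1.0705 (>1, arbitrage).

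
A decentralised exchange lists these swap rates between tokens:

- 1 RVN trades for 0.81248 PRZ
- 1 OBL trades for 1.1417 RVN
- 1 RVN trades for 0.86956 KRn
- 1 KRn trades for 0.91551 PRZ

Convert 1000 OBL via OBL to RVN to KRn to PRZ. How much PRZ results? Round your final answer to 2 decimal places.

1000 OBL × 1.1417 = 1141.7 RVN
1141.7 RVN × 0.86956 = 992.776652 KRn
992.776652 KRn × 0.91551 = 908.89695267252 PRZ

908.90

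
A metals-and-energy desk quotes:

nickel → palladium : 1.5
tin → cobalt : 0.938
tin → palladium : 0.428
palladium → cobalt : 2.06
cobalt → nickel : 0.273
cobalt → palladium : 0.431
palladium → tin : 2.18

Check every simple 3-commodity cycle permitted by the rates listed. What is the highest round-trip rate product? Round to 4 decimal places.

cobalt→palladium→tin→cobalt: 0.431 × 2.18 × 0.938 = 0.88133
cobalt→nickel→palladium→cobalt: 0.273 × 1.5 × 2.06 = 0.84357
Maximum is cobalt→palladium→tin→cobalt at 0.8813; no arbitrage — every cycle loses value.

0.8813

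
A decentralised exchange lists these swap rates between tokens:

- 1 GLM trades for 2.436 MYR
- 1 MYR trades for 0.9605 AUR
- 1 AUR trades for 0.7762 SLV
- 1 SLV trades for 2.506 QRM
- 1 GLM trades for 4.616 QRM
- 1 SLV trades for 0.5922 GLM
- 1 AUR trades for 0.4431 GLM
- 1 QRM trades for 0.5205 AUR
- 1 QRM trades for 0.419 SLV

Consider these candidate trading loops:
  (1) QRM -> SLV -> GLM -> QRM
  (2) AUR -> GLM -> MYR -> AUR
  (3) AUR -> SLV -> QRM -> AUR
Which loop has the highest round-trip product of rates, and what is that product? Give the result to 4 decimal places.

1.1454

(1) 0.419 × 0.5922 × 4.616 = 1.14538
(2) 0.4431 × 2.436 × 0.9605 = 1.03676
(3) 0.7762 × 2.506 × 0.5205 = 1.01245
Highest is cycle (1) at 1.1454 (>1, arbitrage).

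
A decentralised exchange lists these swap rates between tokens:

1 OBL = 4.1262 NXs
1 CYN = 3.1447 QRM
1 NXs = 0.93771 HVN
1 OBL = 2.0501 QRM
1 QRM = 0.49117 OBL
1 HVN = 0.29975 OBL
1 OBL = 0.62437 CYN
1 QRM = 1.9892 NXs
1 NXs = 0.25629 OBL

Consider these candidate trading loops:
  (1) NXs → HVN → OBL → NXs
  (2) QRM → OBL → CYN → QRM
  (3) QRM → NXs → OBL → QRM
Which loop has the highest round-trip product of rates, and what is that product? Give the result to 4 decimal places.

(1) 0.93771 × 0.29975 × 4.1262 = 1.15979
(2) 0.49117 × 0.62437 × 3.1447 = 0.96439
(3) 1.9892 × 0.25629 × 2.0501 = 1.04517
Highest is cycle (1) at 1.1598 (>1, arbitrage).

1.1598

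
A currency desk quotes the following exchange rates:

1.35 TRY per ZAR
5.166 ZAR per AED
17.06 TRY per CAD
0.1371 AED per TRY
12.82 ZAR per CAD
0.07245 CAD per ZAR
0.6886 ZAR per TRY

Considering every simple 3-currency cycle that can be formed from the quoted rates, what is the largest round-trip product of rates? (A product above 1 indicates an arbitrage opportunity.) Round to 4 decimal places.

ZAR→TRY→AED→ZAR: 1.35 × 0.1371 × 5.166 = 0.95615
ZAR→CAD→TRY→ZAR: 0.07245 × 17.06 × 0.6886 = 0.85111
Maximum is ZAR→TRY→AED→ZAR at 0.9561; no arbitrage — every cycle loses value.

0.9561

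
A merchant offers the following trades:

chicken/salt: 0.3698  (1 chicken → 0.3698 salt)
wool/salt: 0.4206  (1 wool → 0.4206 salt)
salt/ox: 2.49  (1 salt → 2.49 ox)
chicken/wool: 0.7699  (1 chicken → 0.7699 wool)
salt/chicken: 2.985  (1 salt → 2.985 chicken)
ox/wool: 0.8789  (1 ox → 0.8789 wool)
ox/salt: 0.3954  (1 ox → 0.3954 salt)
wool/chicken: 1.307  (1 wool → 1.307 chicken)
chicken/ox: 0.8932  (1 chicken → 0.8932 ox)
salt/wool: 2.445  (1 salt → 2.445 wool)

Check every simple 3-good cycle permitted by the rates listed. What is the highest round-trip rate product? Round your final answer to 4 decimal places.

1.1817

chicken→salt→wool→chicken: 0.3698 × 2.445 × 1.307 = 1.18174
chicken→ox→salt→chicken: 0.8932 × 0.3954 × 2.985 = 1.05422
chicken→ox→wool→chicken: 0.8932 × 0.8789 × 1.307 = 1.02604
chicken→wool→salt→chicken: 0.7699 × 0.4206 × 2.985 = 0.96660
ox→wool→salt→ox: 0.8789 × 0.4206 × 2.49 = 0.92047
Maximum is chicken→salt→wool→chicken at 1.1817; arbitrage exists.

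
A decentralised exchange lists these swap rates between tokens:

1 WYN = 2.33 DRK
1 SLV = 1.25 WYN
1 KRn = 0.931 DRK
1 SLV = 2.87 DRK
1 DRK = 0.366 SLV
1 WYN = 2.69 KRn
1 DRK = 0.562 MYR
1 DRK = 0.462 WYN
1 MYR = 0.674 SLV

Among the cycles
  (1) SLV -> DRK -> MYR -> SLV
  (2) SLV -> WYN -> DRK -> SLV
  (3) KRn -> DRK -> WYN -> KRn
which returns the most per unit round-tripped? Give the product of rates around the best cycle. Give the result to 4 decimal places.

(1) 2.87 × 0.562 × 0.674 = 1.08712
(2) 1.25 × 2.33 × 0.366 = 1.06598
(3) 0.931 × 0.462 × 2.69 = 1.15703
Highest is cycle (3) at 1.1570 (>1, arbitrage).

1.1570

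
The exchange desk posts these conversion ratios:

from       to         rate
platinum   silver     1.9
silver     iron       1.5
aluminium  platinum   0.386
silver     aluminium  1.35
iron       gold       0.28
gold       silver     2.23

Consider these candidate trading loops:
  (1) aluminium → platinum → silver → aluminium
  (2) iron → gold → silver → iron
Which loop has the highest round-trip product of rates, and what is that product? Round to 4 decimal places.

0.9901

(1) 0.386 × 1.9 × 1.35 = 0.99009
(2) 0.28 × 2.23 × 1.5 = 0.93660
Highest is cycle (1) at 0.9901 (≤1, no arbitrage).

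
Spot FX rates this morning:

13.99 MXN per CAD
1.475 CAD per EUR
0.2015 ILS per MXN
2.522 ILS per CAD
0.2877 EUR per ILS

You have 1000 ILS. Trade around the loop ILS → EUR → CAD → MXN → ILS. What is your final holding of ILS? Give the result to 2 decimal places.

1000 ILS × 0.2877 = 287.7 EUR
287.7 EUR × 1.475 = 424.3575 CAD
424.3575 CAD × 13.99 = 5936.761425 MXN
5936.761425 MXN × 0.2015 = 1196.2574271375 ILS

1196.26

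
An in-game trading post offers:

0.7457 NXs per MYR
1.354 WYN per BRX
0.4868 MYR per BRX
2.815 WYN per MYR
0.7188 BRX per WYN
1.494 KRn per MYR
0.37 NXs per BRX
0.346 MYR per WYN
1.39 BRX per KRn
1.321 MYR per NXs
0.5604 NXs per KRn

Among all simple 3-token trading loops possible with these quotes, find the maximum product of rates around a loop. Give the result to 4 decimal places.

1.1060

KRn→NXs→MYR→KRn: 0.5604 × 1.321 × 1.494 = 1.10599
KRn→BRX→MYR→KRn: 1.39 × 0.4868 × 1.494 = 1.01092
MYR→WYN→BRX→MYR: 2.815 × 0.7188 × 0.4868 = 0.98500
Maximum is KRn→NXs→MYR→KRn at 1.1060; arbitrage exists.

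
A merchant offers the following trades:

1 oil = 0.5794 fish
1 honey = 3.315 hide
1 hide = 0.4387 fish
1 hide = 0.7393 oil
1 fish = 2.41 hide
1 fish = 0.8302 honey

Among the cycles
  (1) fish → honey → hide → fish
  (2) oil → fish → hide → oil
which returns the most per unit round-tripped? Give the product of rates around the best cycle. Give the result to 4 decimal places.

(1) 0.8302 × 3.315 × 0.4387 = 1.20735
(2) 0.5794 × 2.41 × 0.7393 = 1.03232
Highest is cycle (1) at 1.2074 (>1, arbitrage).

1.2074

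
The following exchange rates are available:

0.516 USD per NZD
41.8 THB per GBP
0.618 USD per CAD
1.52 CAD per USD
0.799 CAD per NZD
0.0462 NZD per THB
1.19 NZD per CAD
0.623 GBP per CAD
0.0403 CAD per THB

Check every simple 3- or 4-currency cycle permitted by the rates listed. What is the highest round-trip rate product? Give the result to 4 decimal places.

1.0495

GBP→THB→CAD→GBP: 41.8 × 0.0403 × 0.623 = 1.04947
GBP→THB→NZD→CAD→GBP: 41.8 × 0.0462 × 0.799 × 0.623 = 0.96129
NZD→USD→CAD→NZD: 0.516 × 1.52 × 1.19 = 0.93334
Maximum is GBP→THB→CAD→GBP at 1.0495; arbitrage exists.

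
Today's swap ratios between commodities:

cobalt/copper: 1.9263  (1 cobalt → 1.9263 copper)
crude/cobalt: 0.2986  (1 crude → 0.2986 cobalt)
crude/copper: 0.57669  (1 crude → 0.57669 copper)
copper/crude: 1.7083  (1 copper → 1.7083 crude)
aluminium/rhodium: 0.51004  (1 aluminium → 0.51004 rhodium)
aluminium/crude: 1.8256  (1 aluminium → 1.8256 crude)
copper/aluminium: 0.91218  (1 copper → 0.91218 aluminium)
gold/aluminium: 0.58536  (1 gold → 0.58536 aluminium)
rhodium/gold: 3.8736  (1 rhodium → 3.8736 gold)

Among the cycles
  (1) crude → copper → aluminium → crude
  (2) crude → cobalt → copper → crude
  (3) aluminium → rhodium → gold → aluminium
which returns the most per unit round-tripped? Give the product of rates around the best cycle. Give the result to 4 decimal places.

(1) 0.57669 × 0.91218 × 1.8256 = 0.96035
(2) 0.2986 × 1.9263 × 1.7083 = 0.98260
(3) 0.51004 × 3.8736 × 0.58536 = 1.15649
Highest is cycle (3) at 1.1565 (>1, arbitrage).

1.1565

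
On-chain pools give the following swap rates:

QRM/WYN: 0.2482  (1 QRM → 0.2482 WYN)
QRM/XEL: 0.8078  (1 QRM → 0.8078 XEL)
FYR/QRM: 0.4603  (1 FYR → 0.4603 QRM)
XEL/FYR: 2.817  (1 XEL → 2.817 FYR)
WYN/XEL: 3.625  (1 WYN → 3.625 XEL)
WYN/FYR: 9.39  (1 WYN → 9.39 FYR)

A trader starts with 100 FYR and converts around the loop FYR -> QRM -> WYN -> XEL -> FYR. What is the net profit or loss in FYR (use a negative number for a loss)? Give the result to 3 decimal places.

100 FYR × 0.4603 = 46.03 QRM
46.03 QRM × 0.2482 = 11.424646 WYN
11.424646 WYN × 3.625 = 41.41434175 XEL
41.41434175 XEL × 2.817 = 116.66420070975 FYR
Net change: 116.66420070975 − 100 = 16.66420070975 FYR

16.664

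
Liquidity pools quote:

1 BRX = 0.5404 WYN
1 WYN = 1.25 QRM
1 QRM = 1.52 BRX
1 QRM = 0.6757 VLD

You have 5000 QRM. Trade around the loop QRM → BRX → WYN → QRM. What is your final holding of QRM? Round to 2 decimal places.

5133.80

5000 QRM × 1.52 = 7600 BRX
7600 BRX × 0.5404 = 4107.04 WYN
4107.04 WYN × 1.25 = 5133.8 QRM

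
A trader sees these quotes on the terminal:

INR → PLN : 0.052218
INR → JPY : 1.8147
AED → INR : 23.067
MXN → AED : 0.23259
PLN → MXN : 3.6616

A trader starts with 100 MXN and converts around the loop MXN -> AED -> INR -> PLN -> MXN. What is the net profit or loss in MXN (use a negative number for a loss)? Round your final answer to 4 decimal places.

100 MXN × 0.23259 = 23.259 AED
23.259 AED × 23.067 = 536.515353 INR
536.515353 INR × 0.052218 = 28.015758702954 PLN
28.015758702954 PLN × 3.6616 = 102.5825020667363664 MXN
Net change: 102.5825020667363664 − 100 = 2.5825020667363664 MXN

2.5825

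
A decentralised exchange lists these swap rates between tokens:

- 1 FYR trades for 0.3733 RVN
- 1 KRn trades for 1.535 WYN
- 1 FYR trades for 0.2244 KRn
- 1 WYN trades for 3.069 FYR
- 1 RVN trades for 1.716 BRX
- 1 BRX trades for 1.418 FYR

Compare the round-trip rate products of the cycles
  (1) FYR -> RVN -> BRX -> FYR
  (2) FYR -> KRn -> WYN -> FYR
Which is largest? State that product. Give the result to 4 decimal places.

(1) 0.3733 × 1.716 × 1.418 = 0.90835
(2) 0.2244 × 1.535 × 3.069 = 1.05713
Highest is cycle (2) at 1.0571 (>1, arbitrage).

1.0571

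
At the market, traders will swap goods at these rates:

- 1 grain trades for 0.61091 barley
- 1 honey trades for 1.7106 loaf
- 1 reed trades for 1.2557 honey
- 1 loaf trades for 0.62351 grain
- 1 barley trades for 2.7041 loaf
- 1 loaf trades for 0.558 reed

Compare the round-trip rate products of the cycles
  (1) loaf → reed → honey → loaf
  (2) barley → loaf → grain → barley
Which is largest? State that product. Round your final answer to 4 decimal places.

(1) 0.558 × 1.2557 × 1.7106 = 1.19858
(2) 2.7041 × 0.62351 × 0.61091 = 1.03001
Highest is cycle (1) at 1.1986 (>1, arbitrage).

1.1986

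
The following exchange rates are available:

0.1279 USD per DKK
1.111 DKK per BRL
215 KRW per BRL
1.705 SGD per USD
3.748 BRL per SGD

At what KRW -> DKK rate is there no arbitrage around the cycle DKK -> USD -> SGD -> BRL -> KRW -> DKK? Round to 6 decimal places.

Known legs of the cycle: 0.1279 × 1.705 × 3.748 × 215 = 175.72476449
For no arbitrage the full-cycle product must be 1, so the missing rate is 1 / 175.72476449 ≈ 0.00569072.

0.005691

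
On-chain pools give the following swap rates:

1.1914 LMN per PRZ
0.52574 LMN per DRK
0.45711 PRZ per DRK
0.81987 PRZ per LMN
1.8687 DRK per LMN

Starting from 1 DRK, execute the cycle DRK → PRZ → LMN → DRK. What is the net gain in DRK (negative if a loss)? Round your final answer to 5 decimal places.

0.01770

1 DRK × 0.45711 = 0.45711 PRZ
0.45711 PRZ × 1.1914 = 0.544600854 LMN
0.544600854 LMN × 1.8687 = 1.0176956158698 DRK
Net change: 1.0176956158698 − 1 = 0.0176956158698 DRK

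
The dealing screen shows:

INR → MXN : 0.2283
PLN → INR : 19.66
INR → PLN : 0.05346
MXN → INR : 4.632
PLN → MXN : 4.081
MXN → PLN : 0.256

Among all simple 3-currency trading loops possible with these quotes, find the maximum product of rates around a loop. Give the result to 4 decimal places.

MXN→PLN→INR→MXN: 0.256 × 19.66 × 0.2283 = 1.14902
MXN→INR→PLN→MXN: 4.632 × 0.05346 × 4.081 = 1.01056
Maximum is MXN→PLN→INR→MXN at 1.1490; arbitrage exists.

1.1490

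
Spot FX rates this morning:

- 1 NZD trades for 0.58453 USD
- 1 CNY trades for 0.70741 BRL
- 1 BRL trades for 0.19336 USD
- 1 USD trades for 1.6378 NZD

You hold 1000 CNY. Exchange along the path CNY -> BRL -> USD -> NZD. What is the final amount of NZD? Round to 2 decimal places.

1000 CNY × 0.70741 = 707.41 BRL
707.41 BRL × 0.19336 = 136.7847976 USD
136.7847976 USD × 1.6378 = 224.02614150928 NZD

224.03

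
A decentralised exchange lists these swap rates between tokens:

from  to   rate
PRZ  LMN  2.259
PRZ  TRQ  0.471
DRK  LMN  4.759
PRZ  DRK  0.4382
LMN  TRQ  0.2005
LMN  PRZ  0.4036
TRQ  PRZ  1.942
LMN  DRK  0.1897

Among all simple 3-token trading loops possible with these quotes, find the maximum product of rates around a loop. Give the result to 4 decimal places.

0.8796

LMN→TRQ→PRZ→LMN: 0.2005 × 1.942 × 2.259 = 0.87959
LMN→PRZ→DRK→LMN: 0.4036 × 0.4382 × 4.759 = 0.84166
Maximum is LMN→TRQ→PRZ→LMN at 0.8796; no arbitrage — every cycle loses value.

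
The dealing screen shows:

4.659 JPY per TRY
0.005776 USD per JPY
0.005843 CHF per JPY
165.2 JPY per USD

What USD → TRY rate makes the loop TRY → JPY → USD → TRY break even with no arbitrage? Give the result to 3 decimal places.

Known legs of the cycle: 4.659 × 0.005776 = 0.026910384
For no arbitrage the full-cycle product must be 1, so the missing rate is 1 / 0.026910384 ≈ 37.16038.

37.160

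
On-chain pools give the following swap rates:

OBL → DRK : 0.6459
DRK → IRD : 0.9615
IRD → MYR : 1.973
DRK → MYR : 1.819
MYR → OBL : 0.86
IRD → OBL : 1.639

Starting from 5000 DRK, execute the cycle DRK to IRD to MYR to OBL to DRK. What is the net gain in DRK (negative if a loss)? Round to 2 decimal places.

268.78

5000 DRK × 0.9615 = 4807.5 IRD
4807.5 IRD × 1.973 = 9485.1975 MYR
9485.1975 MYR × 0.86 = 8157.26985 OBL
8157.26985 OBL × 0.6459 = 5268.780596115 DRK
Net change: 5268.780596115 − 5000 = 268.780596115 DRK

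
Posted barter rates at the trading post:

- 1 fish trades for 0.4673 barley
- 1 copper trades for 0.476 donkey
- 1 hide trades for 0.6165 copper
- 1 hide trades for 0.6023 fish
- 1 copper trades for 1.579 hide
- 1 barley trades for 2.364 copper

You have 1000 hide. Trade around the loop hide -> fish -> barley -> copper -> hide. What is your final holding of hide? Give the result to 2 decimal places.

1050.60

1000 hide × 0.6023 = 602.3 fish
602.3 fish × 0.4673 = 281.45479 barley
281.45479 barley × 2.364 = 665.35912356 copper
665.35912356 copper × 1.579 = 1050.60205610124 hide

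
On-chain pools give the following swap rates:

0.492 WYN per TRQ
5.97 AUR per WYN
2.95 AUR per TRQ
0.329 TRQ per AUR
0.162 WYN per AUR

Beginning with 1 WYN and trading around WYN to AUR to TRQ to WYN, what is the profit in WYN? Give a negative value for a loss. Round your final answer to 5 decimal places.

1 WYN × 5.97 = 5.97 AUR
5.97 AUR × 0.329 = 1.96413 TRQ
1.96413 TRQ × 0.492 = 0.96635196 WYN
Net change: 0.96635196 − 1 = -0.03364804 WYN

-0.03365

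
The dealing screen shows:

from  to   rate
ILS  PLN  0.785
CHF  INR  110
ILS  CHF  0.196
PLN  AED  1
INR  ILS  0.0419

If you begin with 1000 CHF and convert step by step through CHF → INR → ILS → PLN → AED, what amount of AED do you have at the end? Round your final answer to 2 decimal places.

1000 CHF × 110 = 110000 INR
110000 INR × 0.0419 = 4609 ILS
4609 ILS × 0.785 = 3618.065 PLN
3618.065 PLN × 1 = 3618.065 AED

3618.07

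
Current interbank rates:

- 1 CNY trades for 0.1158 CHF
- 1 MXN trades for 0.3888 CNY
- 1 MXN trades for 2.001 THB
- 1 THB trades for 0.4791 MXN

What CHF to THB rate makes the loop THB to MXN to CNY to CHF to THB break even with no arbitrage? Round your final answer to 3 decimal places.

46.360

Known legs of the cycle: 0.4791 × 0.3888 × 0.1158 = 0.021570538464
For no arbitrage the full-cycle product must be 1, so the missing rate is 1 / 0.021570538464 ≈ 46.35953.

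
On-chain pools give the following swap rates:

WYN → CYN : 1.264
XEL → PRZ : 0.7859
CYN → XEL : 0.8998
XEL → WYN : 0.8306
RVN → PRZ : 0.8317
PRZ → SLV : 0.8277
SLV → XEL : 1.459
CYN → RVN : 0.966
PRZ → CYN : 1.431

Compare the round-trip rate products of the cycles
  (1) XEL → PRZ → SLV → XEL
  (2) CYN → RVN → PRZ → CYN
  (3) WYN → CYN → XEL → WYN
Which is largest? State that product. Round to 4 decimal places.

(1) 0.7859 × 0.8277 × 1.459 = 0.94906
(2) 0.966 × 0.8317 × 1.431 = 1.14970
(3) 1.264 × 0.8998 × 0.8306 = 0.94468
Highest is cycle (2) at 1.1497 (>1, arbitrage).

1.1497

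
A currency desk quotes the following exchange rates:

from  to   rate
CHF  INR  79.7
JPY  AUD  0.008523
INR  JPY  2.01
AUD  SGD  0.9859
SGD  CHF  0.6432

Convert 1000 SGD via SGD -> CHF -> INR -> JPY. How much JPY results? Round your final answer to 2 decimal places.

1000 SGD × 0.6432 = 643.2 CHF
643.2 CHF × 79.7 = 51263.04 INR
51263.04 INR × 2.01 = 103038.7104 JPY

103038.71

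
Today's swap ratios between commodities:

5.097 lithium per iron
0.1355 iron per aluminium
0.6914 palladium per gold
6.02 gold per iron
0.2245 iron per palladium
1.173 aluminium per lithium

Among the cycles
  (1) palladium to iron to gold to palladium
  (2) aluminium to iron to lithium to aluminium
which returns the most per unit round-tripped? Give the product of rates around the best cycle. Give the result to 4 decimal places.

0.9344

(1) 0.2245 × 6.02 × 0.6914 = 0.93442
(2) 0.1355 × 5.097 × 1.173 = 0.81012
Highest is cycle (1) at 0.9344 (≤1, no arbitrage).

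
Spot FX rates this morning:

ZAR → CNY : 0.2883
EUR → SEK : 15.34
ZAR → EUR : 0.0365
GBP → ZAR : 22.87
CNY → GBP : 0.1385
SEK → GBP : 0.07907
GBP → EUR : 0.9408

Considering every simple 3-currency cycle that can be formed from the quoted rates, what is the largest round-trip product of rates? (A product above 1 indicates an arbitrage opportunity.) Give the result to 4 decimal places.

SEK→GBP→EUR→SEK: 0.07907 × 0.9408 × 15.34 = 1.14113
ZAR→CNY→GBP→ZAR: 0.2883 × 0.1385 × 22.87 = 0.91319
Maximum is SEK→GBP→EUR→SEK at 1.1411; arbitrage exists.

1.1411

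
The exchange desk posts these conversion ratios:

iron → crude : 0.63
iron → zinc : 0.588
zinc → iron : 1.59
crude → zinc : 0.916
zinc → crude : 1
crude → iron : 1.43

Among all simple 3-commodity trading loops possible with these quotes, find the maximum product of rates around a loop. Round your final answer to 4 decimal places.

0.9176

iron→crude→zinc→iron: 0.63 × 0.916 × 1.59 = 0.91756
iron→zinc→crude→iron: 0.588 × 1 × 1.43 = 0.84084
Maximum is iron→crude→zinc→iron at 0.9176; no arbitrage — every cycle loses value.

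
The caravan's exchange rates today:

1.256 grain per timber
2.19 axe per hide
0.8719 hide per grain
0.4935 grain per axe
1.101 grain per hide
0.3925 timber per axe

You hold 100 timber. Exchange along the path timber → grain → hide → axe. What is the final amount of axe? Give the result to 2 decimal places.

100 timber × 1.256 = 125.6 grain
125.6 grain × 0.8719 = 109.51064 hide
109.51064 hide × 2.19 = 239.8283016 axe

239.83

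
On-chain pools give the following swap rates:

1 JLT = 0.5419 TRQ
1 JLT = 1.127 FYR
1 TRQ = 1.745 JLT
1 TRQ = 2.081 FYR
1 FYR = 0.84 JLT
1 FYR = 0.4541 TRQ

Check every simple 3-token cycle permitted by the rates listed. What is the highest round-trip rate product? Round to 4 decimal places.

FYR→JLT→TRQ→FYR: 0.84 × 0.5419 × 2.081 = 0.94726
FYR→TRQ→JLT→FYR: 0.4541 × 1.745 × 1.127 = 0.89304
Maximum is FYR→JLT→TRQ→FYR at 0.9473; no arbitrage — every cycle loses value.

0.9473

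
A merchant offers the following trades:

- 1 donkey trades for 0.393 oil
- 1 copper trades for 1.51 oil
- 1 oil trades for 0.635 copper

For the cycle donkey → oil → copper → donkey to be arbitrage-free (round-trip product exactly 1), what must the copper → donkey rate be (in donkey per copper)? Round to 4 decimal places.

Known legs of the cycle: 0.393 × 0.635 = 0.249555
For no arbitrage the full-cycle product must be 1, so the missing rate is 1 / 0.249555 ≈ 4.007133.

4.0071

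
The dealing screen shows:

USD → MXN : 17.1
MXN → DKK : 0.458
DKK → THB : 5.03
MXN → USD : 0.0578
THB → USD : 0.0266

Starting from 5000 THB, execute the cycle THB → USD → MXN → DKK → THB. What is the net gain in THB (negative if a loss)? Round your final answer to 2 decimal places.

5000 THB × 0.0266 = 133 USD
133 USD × 17.1 = 2274.3 MXN
2274.3 MXN × 0.458 = 1041.6294 DKK
1041.6294 DKK × 5.03 = 5239.395882 THB
Net change: 5239.395882 − 5000 = 239.395882 THB

239.40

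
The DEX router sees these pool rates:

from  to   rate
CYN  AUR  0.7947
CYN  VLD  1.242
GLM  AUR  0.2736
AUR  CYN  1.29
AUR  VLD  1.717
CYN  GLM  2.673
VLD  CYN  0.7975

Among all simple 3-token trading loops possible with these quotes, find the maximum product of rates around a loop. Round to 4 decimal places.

CYN→AUR→VLD→CYN: 0.7947 × 1.717 × 0.7975 = 1.08819
CYN→GLM→AUR→CYN: 2.673 × 0.2736 × 1.29 = 0.94342
Maximum is CYN→AUR→VLD→CYN at 1.0882; arbitrage exists.

1.0882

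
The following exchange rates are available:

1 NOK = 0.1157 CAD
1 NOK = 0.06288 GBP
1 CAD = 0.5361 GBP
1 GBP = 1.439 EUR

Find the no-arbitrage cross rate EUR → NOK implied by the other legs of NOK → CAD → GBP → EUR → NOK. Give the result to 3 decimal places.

Known legs of the cycle: 0.1157 × 0.5361 × 1.439 = 0.08925652203
For no arbitrage the full-cycle product must be 1, so the missing rate is 1 / 0.08925652203 ≈ 11.20366.

11.204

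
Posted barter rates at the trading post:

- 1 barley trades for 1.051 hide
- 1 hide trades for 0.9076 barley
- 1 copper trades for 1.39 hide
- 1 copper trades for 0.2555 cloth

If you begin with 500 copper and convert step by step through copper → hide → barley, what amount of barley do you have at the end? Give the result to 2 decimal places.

630.78

500 copper × 1.39 = 695 hide
695 hide × 0.9076 = 630.782 barley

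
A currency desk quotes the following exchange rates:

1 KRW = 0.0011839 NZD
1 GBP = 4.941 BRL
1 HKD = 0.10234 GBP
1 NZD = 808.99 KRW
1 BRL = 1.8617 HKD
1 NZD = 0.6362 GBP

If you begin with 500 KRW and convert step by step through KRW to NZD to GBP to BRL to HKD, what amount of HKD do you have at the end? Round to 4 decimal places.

3.4642

500 KRW × 0.0011839 = 0.59195 NZD
0.59195 NZD × 0.6362 = 0.37659859 GBP
0.37659859 GBP × 4.941 = 1.86077363319 BRL
1.86077363319 BRL × 1.8617 = 3.464202272909823 HKD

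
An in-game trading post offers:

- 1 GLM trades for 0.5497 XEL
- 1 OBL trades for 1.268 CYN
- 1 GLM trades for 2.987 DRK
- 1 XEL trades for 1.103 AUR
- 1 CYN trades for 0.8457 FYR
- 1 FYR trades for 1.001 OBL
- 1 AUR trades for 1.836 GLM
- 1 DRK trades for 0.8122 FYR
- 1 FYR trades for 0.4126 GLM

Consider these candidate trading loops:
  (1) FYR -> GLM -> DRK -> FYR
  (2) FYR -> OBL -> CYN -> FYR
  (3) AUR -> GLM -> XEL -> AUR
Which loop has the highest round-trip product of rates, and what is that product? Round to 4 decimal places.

1.1132

(1) 0.4126 × 2.987 × 0.8122 = 1.00098
(2) 1.001 × 1.268 × 0.8457 = 1.07342
(3) 1.836 × 0.5497 × 1.103 = 1.11320
Highest is cycle (3) at 1.1132 (>1, arbitrage).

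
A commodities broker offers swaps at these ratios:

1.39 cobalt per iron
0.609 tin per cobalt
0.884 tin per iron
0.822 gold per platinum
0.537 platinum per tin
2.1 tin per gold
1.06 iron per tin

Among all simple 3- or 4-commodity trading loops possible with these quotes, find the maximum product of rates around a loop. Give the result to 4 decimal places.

tin→platinum→gold→tin: 0.537 × 0.822 × 2.1 = 0.92697
tin→iron→cobalt→tin: 1.06 × 1.39 × 0.609 = 0.89730
Maximum is tin→platinum→gold→tin at 0.9270; no arbitrage — every cycle loses value.

0.9270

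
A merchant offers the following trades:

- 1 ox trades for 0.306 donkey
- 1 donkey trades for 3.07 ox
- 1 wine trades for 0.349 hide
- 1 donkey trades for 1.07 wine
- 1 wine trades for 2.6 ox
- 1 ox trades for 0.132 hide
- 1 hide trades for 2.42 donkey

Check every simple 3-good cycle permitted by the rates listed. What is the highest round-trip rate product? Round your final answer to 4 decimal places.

0.9807

hide→donkey→ox→hide: 2.42 × 3.07 × 0.132 = 0.98068
hide→donkey→wine→hide: 2.42 × 1.07 × 0.349 = 0.90370
donkey→wine→ox→donkey: 1.07 × 2.6 × 0.306 = 0.85129
Maximum is hide→donkey→ox→hide at 0.9807; no arbitrage — every cycle loses value.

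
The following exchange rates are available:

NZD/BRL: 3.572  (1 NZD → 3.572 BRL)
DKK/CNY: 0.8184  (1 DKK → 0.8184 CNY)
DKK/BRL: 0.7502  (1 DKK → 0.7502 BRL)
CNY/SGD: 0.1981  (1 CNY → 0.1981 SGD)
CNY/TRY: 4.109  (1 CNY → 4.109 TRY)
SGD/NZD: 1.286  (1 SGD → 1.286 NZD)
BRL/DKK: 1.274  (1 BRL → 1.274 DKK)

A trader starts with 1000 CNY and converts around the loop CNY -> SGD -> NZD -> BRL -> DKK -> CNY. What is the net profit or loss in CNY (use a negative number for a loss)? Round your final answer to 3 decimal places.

1000 CNY × 0.1981 = 198.1 SGD
198.1 SGD × 1.286 = 254.7566 NZD
254.7566 NZD × 3.572 = 909.9905752 BRL
909.9905752 BRL × 1.274 = 1159.3279928048 DKK
1159.3279928048 DKK × 0.8184 = 948.79402931144832 CNY
Net change: 948.79402931144832 − 1000 = -51.20597068855168 CNY

-51.206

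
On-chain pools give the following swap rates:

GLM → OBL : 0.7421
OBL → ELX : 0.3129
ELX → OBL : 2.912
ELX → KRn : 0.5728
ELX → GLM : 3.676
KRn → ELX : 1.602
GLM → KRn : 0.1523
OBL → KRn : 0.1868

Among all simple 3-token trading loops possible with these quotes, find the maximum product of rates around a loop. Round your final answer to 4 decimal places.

0.8969

GLM→KRn→ELX→GLM: 0.1523 × 1.602 × 3.676 = 0.89689
OBL→KRn→ELX→OBL: 0.1868 × 1.602 × 2.912 = 0.87143
GLM→OBL→ELX→GLM: 0.7421 × 0.3129 × 3.676 = 0.85358
Maximum is GLM→KRn→ELX→GLM at 0.8969; no arbitrage — every cycle loses value.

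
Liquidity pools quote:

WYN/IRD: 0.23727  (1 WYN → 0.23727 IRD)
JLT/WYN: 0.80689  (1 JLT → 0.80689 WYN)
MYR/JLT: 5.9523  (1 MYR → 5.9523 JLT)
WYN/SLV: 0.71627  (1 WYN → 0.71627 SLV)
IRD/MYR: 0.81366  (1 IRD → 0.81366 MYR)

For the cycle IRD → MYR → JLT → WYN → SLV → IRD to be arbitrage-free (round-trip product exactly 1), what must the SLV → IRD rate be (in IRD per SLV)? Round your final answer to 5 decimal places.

Known legs of the cycle: 0.81366 × 5.9523 × 0.80689 × 0.71627 = 2.7991029570993043254
For no arbitrage the full-cycle product must be 1, so the missing rate is 1 / 2.7991029570993043254 ≈ 0.3572573.

0.35726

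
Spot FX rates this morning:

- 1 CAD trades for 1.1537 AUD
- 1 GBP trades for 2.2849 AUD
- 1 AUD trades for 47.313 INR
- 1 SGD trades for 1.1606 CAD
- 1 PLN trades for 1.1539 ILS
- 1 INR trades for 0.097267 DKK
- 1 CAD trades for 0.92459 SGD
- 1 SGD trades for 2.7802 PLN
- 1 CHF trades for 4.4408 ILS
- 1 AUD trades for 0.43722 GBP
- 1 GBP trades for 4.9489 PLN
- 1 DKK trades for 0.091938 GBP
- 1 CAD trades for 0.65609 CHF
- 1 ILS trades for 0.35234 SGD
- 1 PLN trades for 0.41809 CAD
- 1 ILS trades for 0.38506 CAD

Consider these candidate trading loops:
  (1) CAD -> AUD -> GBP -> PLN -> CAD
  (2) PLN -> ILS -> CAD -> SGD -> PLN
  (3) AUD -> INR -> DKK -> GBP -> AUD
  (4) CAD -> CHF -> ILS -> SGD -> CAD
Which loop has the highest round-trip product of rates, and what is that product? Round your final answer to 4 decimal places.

1.1914

(1) 1.1537 × 0.43722 × 4.9489 × 0.41809 = 1.04369
(2) 1.1539 × 0.38506 × 0.92459 × 2.7802 = 1.14215
(3) 47.313 × 0.097267 × 0.091938 × 2.2849 = 0.96674
(4) 0.65609 × 4.4408 × 0.35234 × 1.1606 = 1.19143
Highest is cycle (4) at 1.1914 (>1, arbitrage).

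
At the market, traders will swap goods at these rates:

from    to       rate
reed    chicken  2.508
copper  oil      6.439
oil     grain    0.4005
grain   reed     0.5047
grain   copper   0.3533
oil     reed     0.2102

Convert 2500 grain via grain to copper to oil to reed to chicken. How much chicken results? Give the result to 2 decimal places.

2500 grain × 0.3533 = 883.25 copper
883.25 copper × 6.439 = 5687.24675 oil
5687.24675 oil × 0.2102 = 1195.45926685 reed
1195.45926685 reed × 2.508 = 2998.2118412598 chicken

2998.21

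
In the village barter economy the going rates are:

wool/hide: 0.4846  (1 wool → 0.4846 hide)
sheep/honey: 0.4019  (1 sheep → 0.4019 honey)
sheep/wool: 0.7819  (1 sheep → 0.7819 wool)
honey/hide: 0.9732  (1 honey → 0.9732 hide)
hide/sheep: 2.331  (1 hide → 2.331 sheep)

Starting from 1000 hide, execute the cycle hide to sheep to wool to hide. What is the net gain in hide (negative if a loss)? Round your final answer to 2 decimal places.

-116.76

1000 hide × 2.331 = 2331 sheep
2331 sheep × 0.7819 = 1822.6089 wool
1822.6089 wool × 0.4846 = 883.23627294 hide
Net change: 883.23627294 − 1000 = -116.76372706 hide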